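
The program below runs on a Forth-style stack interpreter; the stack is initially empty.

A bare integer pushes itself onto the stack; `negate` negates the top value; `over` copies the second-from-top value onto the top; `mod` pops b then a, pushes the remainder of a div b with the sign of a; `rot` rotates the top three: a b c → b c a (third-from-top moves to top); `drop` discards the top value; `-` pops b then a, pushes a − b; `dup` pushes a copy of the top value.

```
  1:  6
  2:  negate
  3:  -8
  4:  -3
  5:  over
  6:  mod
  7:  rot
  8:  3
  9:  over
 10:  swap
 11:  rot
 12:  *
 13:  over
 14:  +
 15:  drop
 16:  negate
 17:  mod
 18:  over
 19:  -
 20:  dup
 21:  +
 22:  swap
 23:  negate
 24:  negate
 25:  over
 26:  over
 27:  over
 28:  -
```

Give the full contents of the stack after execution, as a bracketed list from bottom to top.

[10, -8, 10, -18]

6       [6]
negate  [-6]
-8      [-6, -8]
-3      [-6, -8, -3]
over    [-6, -8, -3, -8]
mod     [-6, -8, -3]
rot     [-8, -3, -6]
3       [-8, -3, -6, 3]
over    [-8, -3, -6, 3, -6]
swap    [-8, -3, -6, -6, 3]
rot     [-8, -3, -6, 3, -6]
*       [-8, -3, -6, -18]
over    [-8, -3, -6, -18, -6]
+       [-8, -3, -6, -24]
drop    [-8, -3, -6]
negate  [-8, -3, 6]
mod     [-8, -3]
over    [-8, -3, -8]
-       [-8, 5]
dup     [-8, 5, 5]
+       [-8, 10]
swap    [10, -8]
negate  [10, 8]
negate  [10, -8]
over    [10, -8, 10]
over    [10, -8, 10, -8]
over    [10, -8, 10, -8, 10]
-       [10, -8, 10, -18]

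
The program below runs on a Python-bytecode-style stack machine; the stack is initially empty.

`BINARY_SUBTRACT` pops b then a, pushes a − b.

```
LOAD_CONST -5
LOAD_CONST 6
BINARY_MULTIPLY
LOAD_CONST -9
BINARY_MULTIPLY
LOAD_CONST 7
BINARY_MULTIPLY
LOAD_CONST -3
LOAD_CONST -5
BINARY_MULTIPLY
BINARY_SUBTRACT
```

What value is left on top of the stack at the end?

1875

LOAD_CONST -5   : [-5]
LOAD_CONST 6    : [-5, 6]
BINARY_MULTIPLY : [-30]
LOAD_CONST -9   : [-30, -9]
BINARY_MULTIPLY : [270]
LOAD_CONST 7    : [270, 7]
BINARY_MULTIPLY : [1890]
LOAD_CONST -3   : [1890, -3]
LOAD_CONST -5   : [1890, -3, -5]
BINARY_MULTIPLY : [1890, 15]
BINARY_SUBTRACT : [1875]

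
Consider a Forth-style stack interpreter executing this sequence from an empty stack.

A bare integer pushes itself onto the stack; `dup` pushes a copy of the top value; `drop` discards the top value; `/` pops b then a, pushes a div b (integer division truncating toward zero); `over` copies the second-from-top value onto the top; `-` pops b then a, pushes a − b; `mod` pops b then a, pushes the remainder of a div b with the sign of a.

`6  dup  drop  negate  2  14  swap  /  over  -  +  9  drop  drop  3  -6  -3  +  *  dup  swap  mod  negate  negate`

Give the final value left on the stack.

0

6      → [6]
dup    → [6, 6]
drop   → [6]
negate → [-6]
2      → [-6, 2]
14     → [-6, 2, 14]
swap   → [-6, 14, 2]
/      → [-6, 7]
over   → [-6, 7, -6]
-      → [-6, 13]
+      → [7]
9      → [7, 9]
drop   → [7]
drop   → []
3      → [3]
-6     → [3, -6]
-3     → [3, -6, -3]
+      → [3, -9]
*      → [-27]
dup    → [-27, -27]
swap   → [-27, -27]
mod    → [0]
negate → [0]
negate → [0]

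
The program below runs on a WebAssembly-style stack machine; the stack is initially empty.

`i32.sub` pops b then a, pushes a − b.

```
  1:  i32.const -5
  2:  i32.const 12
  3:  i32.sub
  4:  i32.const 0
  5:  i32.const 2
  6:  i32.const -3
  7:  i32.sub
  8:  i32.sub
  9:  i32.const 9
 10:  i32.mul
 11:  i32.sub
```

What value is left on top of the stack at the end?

i32.const -5  [-5]
i32.const 12  [-5, 12]
i32.sub       [-17]
i32.const 0   [-17, 0]
i32.const 2   [-17, 0, 2]
i32.const -3  [-17, 0, 2, -3]
i32.sub       [-17, 0, 5]
i32.sub       [-17, -5]
i32.const 9   [-17, -5, 9]
i32.mul       [-17, -45]
i32.sub       [28]

28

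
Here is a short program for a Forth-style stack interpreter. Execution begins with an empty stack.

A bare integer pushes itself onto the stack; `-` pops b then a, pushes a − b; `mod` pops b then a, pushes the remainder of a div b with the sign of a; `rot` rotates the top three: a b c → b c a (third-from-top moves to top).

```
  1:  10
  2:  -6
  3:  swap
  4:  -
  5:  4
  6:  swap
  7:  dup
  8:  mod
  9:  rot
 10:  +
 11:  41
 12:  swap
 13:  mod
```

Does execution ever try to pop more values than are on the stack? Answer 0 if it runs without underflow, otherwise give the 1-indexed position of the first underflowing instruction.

10    [10]
-6    [10, -6]
swap  [-6, 10]
-     [-16]
4     [-16, 4]
swap  [4, -16]
dup   [4, -16, -16]
mod   [4, 0]
rot  — needs 3 operands, stack has 2 → underflow

9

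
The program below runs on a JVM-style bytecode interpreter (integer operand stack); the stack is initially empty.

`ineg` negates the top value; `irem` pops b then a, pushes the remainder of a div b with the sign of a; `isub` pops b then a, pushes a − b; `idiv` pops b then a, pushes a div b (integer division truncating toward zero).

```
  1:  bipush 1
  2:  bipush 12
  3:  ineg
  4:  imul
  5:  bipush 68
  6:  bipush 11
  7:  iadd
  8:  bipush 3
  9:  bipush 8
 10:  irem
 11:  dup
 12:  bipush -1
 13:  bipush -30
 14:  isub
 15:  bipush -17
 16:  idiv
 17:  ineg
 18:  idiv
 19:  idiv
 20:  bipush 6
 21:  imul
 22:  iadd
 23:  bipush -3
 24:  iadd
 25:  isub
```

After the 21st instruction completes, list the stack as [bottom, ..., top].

[-12, 79, 6]

bipush 1   → 1
bipush 12  → 1 12
ineg       → 1 -12
imul       → -12
bipush 68  → -12 68
bipush 11  → -12 68 11
iadd       → -12 79
bipush 3   → -12 79 3
bipush 8   → -12 79 3 8
irem       → -12 79 3
dup        → -12 79 3 3
bipush -1  → -12 79 3 3 -1
bipush -30 → -12 79 3 3 -1 -30
isub       → -12 79 3 3 29
bipush -17 → -12 79 3 3 29 -17
idiv       → -12 79 3 3 -1
ineg       → -12 79 3 3 1
idiv       → -12 79 3 3
idiv       → -12 79 1
bipush 6   → -12 79 1 6
imul       → -12 79 6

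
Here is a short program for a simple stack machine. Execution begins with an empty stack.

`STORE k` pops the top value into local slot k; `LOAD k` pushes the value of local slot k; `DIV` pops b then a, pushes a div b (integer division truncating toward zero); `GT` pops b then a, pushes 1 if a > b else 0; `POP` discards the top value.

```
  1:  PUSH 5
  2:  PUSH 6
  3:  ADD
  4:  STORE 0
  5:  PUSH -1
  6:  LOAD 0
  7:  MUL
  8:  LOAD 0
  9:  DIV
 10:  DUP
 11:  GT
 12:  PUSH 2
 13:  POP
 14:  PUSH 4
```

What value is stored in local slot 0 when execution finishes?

PUSH 5  -> 5
PUSH 6  -> 5 6
ADD     -> 11
STORE 0 -> (empty)
PUSH -1 -> -1
LOAD 0  -> -1 11
MUL     -> -11
LOAD 0  -> -11 11
DIV     -> -1
DUP     -> -1 -1
GT      -> 0
PUSH 2  -> 0 2
POP     -> 0
PUSH 4  -> 0 4

11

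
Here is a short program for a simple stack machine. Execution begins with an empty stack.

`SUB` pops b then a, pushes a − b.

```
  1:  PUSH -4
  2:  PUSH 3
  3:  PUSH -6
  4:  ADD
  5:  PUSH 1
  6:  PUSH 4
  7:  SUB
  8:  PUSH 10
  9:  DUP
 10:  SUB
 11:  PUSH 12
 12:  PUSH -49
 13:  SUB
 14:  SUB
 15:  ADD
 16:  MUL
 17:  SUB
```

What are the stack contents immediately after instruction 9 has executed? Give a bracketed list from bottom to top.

PUSH -4 : -4
PUSH 3  : -4 3
PUSH -6 : -4 3 -6
ADD     : -4 -3
PUSH 1  : -4 -3 1
PUSH 4  : -4 -3 1 4
SUB     : -4 -3 -3
PUSH 10 : -4 -3 -3 10
DUP     : -4 -3 -3 10 10

[-4, -3, -3, 10, 10]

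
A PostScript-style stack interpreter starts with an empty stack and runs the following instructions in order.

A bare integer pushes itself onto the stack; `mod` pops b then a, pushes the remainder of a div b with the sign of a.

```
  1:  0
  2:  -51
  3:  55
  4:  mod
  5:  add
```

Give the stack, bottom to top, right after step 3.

0   : 0
-51 : 0 -51
55  : 0 -51 55

[0, -51, 55]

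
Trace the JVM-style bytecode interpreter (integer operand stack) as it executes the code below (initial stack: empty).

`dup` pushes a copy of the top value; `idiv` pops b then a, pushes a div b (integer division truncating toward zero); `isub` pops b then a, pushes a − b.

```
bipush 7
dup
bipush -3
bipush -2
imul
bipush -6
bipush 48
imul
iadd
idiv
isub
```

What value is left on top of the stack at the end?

bipush 7   [7]
dup        [7, 7]
bipush -3  [7, 7, -3]
bipush -2  [7, 7, -3, -2]
imul       [7, 7, 6]
bipush -6  [7, 7, 6, -6]
bipush 48  [7, 7, 6, -6, 48]
imul       [7, 7, 6, -288]
iadd       [7, 7, -282]
idiv       [7, 0]
isub       [7]

7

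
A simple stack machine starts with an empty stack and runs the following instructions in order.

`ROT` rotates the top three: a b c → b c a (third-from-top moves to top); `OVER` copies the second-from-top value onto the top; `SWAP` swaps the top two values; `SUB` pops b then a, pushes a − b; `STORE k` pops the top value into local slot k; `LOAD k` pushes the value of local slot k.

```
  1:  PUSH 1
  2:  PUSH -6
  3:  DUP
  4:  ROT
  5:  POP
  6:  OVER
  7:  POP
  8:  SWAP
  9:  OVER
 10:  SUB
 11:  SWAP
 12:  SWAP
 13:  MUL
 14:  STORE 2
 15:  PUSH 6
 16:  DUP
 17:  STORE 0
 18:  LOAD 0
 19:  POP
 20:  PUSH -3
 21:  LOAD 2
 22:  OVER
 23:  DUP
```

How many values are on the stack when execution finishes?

PUSH 1  : [1]
PUSH -6 : [1, -6]
DUP     : [1, -6, -6]
ROT     : [-6, -6, 1]
POP     : [-6, -6]
OVER    : [-6, -6, -6]
POP     : [-6, -6]
SWAP    : [-6, -6]
OVER    : [-6, -6, -6]
SUB     : [-6, 0]
SWAP    : [0, -6]
SWAP    : [-6, 0]
MUL     : [0]
STORE 2 : []
PUSH 6  : [6]
DUP     : [6, 6]
STORE 0 : [6]
LOAD 0  : [6, 6]
POP     : [6]
PUSH -3 : [6, -3]
LOAD 2  : [6, -3, 0]
OVER    : [6, -3, 0, -3]
DUP     : [6, -3, 0, -3, -3]

5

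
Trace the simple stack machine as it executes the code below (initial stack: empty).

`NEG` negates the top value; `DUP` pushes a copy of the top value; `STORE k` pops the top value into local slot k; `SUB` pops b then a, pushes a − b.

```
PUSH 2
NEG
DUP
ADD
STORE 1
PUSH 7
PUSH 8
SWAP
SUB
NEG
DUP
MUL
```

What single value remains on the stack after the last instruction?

1

PUSH 2  -> 2
NEG     -> -2
DUP     -> -2 -2
ADD     -> -4
STORE 1 -> (empty)
PUSH 7  -> 7
PUSH 8  -> 7 8
SWAP    -> 8 7
SUB     -> 1
NEG     -> -1
DUP     -> -1 -1
MUL     -> 1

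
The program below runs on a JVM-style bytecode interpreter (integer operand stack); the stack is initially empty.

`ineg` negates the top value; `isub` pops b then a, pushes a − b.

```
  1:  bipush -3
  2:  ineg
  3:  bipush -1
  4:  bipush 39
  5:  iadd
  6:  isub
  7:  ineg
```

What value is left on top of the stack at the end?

35

bipush -3  [-3]
ineg       [3]
bipush -1  [3, -1]
bipush 39  [3, -1, 39]
iadd       [3, 38]
isub       [-35]
ineg       [35]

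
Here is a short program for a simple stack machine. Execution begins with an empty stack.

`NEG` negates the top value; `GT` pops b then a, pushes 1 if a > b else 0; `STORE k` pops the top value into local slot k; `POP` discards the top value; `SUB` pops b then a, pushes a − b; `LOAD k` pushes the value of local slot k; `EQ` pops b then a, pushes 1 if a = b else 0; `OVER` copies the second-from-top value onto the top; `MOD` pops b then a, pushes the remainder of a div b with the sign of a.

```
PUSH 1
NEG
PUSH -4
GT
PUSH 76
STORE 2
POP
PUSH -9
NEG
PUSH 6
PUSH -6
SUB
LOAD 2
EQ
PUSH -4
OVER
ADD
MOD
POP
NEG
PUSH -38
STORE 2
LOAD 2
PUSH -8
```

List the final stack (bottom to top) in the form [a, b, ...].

[-9, -38, -8]

PUSH 1    1
NEG       -1
PUSH -4   -1 -4
GT        1
PUSH 76   1 76
STORE 2   1
POP       (empty)
PUSH -9   -9
NEG       9
PUSH 6    9 6
PUSH -6   9 6 -6
SUB       9 12
LOAD 2    9 12 76
EQ        9 0
PUSH -4   9 0 -4
OVER      9 0 -4 0
ADD       9 0 -4
MOD       9 0
POP       9
NEG       -9
PUSH -38  -9 -38
STORE 2   -9
LOAD 2    -9 -38
PUSH -8   -9 -38 -8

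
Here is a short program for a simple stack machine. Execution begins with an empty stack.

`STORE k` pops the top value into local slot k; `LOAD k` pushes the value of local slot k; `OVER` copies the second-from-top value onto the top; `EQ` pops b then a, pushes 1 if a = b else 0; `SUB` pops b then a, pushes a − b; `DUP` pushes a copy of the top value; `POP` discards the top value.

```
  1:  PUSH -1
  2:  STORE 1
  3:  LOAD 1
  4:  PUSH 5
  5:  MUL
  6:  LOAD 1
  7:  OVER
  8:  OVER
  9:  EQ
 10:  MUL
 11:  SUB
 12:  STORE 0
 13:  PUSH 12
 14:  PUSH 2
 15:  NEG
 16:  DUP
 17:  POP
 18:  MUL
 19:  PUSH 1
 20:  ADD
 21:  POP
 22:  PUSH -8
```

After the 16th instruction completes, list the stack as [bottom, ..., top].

PUSH -1  -1
STORE 1  (empty)
LOAD 1   -1
PUSH 5   -1 5
MUL      -5
LOAD 1   -5 -1
OVER     -5 -1 -5
OVER     -5 -1 -5 -1
EQ       -5 -1 0
MUL      -5 0
SUB      -5
STORE 0  (empty)
PUSH 12  12
PUSH 2   12 2
NEG      12 -2
DUP      12 -2 -2

[12, -2, -2]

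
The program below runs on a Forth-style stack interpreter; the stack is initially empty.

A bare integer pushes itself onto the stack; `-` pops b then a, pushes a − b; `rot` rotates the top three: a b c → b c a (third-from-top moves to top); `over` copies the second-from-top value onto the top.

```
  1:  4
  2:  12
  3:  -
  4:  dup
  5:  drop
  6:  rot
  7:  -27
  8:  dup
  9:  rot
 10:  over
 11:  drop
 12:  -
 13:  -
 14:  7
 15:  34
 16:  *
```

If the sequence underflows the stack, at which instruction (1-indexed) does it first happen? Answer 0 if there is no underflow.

6

4    -> [4]
12   -> [4, 12]
-    -> [-8]
dup  -> [-8, -8]
drop -> [-8]
rot  — needs 3 operands, stack has 1 → underflow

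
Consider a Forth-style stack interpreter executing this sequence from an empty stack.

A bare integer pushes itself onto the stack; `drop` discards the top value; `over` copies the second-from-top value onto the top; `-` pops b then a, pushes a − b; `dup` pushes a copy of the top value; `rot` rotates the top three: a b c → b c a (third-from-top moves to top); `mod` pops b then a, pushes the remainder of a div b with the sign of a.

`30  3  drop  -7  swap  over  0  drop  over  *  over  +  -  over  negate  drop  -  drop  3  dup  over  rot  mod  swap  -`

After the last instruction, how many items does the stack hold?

30     -> 30
3      -> 30 3
drop   -> 30
-7     -> 30 -7
swap   -> -7 30
over   -> -7 30 -7
0      -> -7 30 -7 0
drop   -> -7 30 -7
over   -> -7 30 -7 30
*      -> -7 30 -210
over   -> -7 30 -210 30
+      -> -7 30 -180
-      -> -7 210
over   -> -7 210 -7
negate -> -7 210 7
drop   -> -7 210
-      -> -217
drop   -> (empty)
3      -> 3
dup    -> 3 3
over   -> 3 3 3
rot    -> 3 3 3
mod    -> 3 0
swap   -> 0 3
-      -> -3

1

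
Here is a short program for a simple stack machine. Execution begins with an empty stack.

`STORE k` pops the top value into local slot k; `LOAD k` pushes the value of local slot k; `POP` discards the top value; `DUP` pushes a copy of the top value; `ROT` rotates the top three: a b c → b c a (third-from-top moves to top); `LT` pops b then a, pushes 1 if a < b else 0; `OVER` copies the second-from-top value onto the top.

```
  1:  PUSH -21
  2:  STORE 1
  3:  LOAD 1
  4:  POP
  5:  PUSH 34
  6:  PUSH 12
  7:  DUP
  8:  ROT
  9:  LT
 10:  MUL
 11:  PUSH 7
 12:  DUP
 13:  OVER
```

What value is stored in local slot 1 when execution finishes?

-21

PUSH -21 : -21
STORE 1  : (empty)
LOAD 1   : -21
POP      : (empty)
PUSH 34  : 34
PUSH 12  : 34 12
DUP      : 34 12 12
ROT      : 12 12 34
LT       : 12 1
MUL      : 12
PUSH 7   : 12 7
DUP      : 12 7 7
OVER     : 12 7 7 7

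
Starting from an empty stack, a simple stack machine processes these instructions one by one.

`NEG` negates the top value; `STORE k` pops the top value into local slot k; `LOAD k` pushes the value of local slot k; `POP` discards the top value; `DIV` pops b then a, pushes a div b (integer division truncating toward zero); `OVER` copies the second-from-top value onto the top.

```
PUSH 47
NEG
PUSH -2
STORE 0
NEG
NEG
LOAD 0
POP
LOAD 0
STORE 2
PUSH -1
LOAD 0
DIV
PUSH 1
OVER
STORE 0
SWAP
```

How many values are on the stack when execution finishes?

3

PUSH 47  [47]
NEG      [-47]
PUSH -2  [-47, -2]
STORE 0  [-47]
NEG      [47]
NEG      [-47]
LOAD 0   [-47, -2]
POP      [-47]
LOAD 0   [-47, -2]
STORE 2  [-47]
PUSH -1  [-47, -1]
LOAD 0   [-47, -1, -2]
DIV      [-47, 0]
PUSH 1   [-47, 0, 1]
OVER     [-47, 0, 1, 0]
STORE 0  [-47, 0, 1]
SWAP     [-47, 1, 0]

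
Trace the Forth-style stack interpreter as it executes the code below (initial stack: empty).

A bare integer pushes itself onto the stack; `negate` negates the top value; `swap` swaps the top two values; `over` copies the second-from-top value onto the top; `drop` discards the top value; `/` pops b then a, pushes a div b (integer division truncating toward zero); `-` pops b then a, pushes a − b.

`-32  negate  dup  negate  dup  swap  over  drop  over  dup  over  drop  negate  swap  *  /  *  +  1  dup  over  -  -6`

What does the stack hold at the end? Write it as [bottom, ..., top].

[32, 1, 0, -6]

-32    → -32
negate → 32
dup    → 32 32
negate → 32 -32
dup    → 32 -32 -32
swap   → 32 -32 -32
over   → 32 -32 -32 -32
drop   → 32 -32 -32
over   → 32 -32 -32 -32
dup    → 32 -32 -32 -32 -32
over   → 32 -32 -32 -32 -32 -32
drop   → 32 -32 -32 -32 -32
negate → 32 -32 -32 -32 32
swap   → 32 -32 -32 32 -32
*      → 32 -32 -32 -1024
/      → 32 -32 0
*      → 32 0
+      → 32
1      → 32 1
dup    → 32 1 1
over   → 32 1 1 1
-      → 32 1 0
-6     → 32 1 0 -6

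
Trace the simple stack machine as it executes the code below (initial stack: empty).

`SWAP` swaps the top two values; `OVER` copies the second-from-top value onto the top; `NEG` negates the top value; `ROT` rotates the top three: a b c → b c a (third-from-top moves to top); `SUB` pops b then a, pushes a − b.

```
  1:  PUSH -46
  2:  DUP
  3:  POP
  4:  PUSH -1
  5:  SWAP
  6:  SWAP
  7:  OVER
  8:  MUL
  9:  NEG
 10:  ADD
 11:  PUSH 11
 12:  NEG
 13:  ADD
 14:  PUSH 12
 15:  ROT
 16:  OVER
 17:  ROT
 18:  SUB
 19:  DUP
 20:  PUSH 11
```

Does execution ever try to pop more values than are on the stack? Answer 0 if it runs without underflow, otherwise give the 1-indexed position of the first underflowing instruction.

PUSH -46  -46
DUP       -46 -46
POP       -46
PUSH -1   -46 -1
SWAP      -1 -46
SWAP      -46 -1
OVER      -46 -1 -46
MUL       -46 46
NEG       -46 -46
ADD       -92
PUSH 11   -92 11
NEG       -92 -11
ADD       -103
PUSH 12   -103 12
ROT  — needs 3 operands, stack has 2 → underflow

15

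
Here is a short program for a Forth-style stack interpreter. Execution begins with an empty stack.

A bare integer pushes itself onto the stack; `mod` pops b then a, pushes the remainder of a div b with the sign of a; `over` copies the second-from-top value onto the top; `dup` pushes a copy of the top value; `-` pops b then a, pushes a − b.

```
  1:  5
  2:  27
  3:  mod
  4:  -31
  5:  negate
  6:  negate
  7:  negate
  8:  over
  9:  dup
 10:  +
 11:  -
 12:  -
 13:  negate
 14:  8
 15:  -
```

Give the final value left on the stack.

5      : [5]
27     : [5, 27]
mod    : [5]
-31    : [5, -31]
negate : [5, 31]
negate : [5, -31]
negate : [5, 31]
over   : [5, 31, 5]
dup    : [5, 31, 5, 5]
+      : [5, 31, 10]
-      : [5, 21]
-      : [-16]
negate : [16]
8      : [16, 8]
-      : [8]

8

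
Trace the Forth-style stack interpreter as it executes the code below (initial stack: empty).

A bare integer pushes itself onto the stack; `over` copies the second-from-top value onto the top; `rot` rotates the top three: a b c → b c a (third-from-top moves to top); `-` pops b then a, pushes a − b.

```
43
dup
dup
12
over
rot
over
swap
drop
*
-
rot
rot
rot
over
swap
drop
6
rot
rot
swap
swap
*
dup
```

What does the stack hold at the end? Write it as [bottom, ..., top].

43   → [43]
dup  → [43, 43]
dup  → [43, 43, 43]
12   → [43, 43, 43, 12]
over → [43, 43, 43, 12, 43]
rot  → [43, 43, 12, 43, 43]
over → [43, 43, 12, 43, 43, 43]
swap → [43, 43, 12, 43, 43, 43]
drop → [43, 43, 12, 43, 43]
*    → [43, 43, 12, 1849]
-    → [43, 43, -1837]
rot  → [43, -1837, 43]
rot  → [-1837, 43, 43]
rot  → [43, 43, -1837]
over → [43, 43, -1837, 43]
swap → [43, 43, 43, -1837]
drop → [43, 43, 43]
6    → [43, 43, 43, 6]
rot  → [43, 43, 6, 43]
rot  → [43, 6, 43, 43]
swap → [43, 6, 43, 43]
swap → [43, 6, 43, 43]
*    → [43, 6, 1849]
dup  → [43, 6, 1849, 1849]

[43, 6, 1849, 1849]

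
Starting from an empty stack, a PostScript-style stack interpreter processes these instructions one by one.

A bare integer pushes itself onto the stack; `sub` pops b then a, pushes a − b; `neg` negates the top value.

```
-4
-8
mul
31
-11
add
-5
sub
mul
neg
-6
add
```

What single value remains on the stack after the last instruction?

-4  -> [-4]
-8  -> [-4, -8]
mul -> [32]
31  -> [32, 31]
-11 -> [32, 31, -11]
add -> [32, 20]
-5  -> [32, 20, -5]
sub -> [32, 25]
mul -> [800]
neg -> [-800]
-6  -> [-800, -6]
add -> [-806]

-806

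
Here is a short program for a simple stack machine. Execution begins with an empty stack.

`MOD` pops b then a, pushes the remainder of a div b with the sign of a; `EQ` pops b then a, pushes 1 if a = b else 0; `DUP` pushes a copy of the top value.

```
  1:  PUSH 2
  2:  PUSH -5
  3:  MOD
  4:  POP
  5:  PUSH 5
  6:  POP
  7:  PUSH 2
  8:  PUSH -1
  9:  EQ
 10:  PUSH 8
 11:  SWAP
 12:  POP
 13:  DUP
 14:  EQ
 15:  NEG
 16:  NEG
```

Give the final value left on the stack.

1

PUSH 2   [2]
PUSH -5  [2, -5]
MOD      [2]
POP      []
PUSH 5   [5]
POP      []
PUSH 2   [2]
PUSH -1  [2, -1]
EQ       [0]
PUSH 8   [0, 8]
SWAP     [8, 0]
POP      [8]
DUP      [8, 8]
EQ       [1]
NEG      [-1]
NEG      [1]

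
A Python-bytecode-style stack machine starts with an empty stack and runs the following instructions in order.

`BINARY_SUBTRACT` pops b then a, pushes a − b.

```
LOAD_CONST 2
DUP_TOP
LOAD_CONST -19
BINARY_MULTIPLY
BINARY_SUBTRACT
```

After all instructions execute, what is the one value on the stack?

40

LOAD_CONST 2     2
DUP_TOP          2 2
LOAD_CONST -19   2 2 -19
BINARY_MULTIPLY  2 -38
BINARY_SUBTRACT  40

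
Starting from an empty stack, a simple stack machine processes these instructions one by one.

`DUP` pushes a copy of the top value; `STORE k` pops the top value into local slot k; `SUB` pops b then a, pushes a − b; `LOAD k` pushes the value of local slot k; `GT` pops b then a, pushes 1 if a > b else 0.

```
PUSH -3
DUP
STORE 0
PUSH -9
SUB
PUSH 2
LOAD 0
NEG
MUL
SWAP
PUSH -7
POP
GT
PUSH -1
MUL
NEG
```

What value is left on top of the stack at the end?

PUSH -3 → [-3]
DUP     → [-3, -3]
STORE 0 → [-3]
PUSH -9 → [-3, -9]
SUB     → [6]
PUSH 2  → [6, 2]
LOAD 0  → [6, 2, -3]
NEG     → [6, 2, 3]
MUL     → [6, 6]
SWAP    → [6, 6]
PUSH -7 → [6, 6, -7]
POP     → [6, 6]
GT      → [0]
PUSH -1 → [0, -1]
MUL     → [0]
NEG     → [0]

0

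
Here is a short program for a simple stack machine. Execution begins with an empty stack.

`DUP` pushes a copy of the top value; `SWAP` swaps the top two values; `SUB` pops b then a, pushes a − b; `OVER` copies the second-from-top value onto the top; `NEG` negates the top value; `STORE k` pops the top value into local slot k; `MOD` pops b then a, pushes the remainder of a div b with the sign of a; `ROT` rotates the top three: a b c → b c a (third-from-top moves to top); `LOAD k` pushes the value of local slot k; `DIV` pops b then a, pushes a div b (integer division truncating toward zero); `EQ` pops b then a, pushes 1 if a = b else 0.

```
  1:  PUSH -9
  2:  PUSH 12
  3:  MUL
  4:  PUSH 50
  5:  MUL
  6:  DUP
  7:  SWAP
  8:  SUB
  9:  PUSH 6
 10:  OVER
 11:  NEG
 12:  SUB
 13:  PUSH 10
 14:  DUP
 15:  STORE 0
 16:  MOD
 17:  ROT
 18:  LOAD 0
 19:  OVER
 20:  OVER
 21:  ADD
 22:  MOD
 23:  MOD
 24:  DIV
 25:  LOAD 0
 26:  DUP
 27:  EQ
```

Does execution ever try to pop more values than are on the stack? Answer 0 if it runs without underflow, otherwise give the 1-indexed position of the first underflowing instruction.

17

PUSH -9 → [-9]
PUSH 12 → [-9, 12]
MUL     → [-108]
PUSH 50 → [-108, 50]
MUL     → [-5400]
DUP     → [-5400, -5400]
SWAP    → [-5400, -5400]
SUB     → [0]
PUSH 6  → [0, 6]
OVER    → [0, 6, 0]
NEG     → [0, 6, 0]
SUB     → [0, 6]
PUSH 10 → [0, 6, 10]
DUP     → [0, 6, 10, 10]
STORE 0 → [0, 6, 10]
MOD     → [0, 6]
ROT  — needs 3 operands, stack has 2 → underflow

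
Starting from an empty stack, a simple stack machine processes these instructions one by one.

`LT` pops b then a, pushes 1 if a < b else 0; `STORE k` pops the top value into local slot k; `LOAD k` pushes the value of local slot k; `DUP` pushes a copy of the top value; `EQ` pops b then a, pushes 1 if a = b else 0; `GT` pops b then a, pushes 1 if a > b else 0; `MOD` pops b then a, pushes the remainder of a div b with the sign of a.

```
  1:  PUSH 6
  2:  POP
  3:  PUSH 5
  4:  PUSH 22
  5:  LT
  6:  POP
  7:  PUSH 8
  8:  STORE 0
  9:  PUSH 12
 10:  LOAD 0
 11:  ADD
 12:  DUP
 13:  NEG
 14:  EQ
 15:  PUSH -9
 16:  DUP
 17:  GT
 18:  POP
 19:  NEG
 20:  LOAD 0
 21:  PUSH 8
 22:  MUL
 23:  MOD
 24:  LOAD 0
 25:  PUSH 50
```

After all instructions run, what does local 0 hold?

8

PUSH 6  : [6]
POP     : []
PUSH 5  : [5]
PUSH 22 : [5, 22]
LT      : [1]
POP     : []
PUSH 8  : [8]
STORE 0 : []
PUSH 12 : [12]
LOAD 0  : [12, 8]
ADD     : [20]
DUP     : [20, 20]
NEG     : [20, -20]
EQ      : [0]
PUSH -9 : [0, -9]
DUP     : [0, -9, -9]
GT      : [0, 0]
POP     : [0]
NEG     : [0]
LOAD 0  : [0, 8]
PUSH 8  : [0, 8, 8]
MUL     : [0, 64]
MOD     : [0]
LOAD 0  : [0, 8]
PUSH 50 : [0, 8, 50]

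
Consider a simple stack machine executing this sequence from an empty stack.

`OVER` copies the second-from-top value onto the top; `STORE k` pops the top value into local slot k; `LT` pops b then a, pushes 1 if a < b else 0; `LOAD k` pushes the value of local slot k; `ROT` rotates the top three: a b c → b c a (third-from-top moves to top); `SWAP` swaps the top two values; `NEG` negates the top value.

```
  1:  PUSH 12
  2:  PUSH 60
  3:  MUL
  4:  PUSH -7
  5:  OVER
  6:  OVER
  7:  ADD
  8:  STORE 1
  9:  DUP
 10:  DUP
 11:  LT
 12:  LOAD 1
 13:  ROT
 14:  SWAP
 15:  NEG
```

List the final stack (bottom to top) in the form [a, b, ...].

PUSH 12 : 12
PUSH 60 : 12 60
MUL     : 720
PUSH -7 : 720 -7
OVER    : 720 -7 720
OVER    : 720 -7 720 -7
ADD     : 720 -7 713
STORE 1 : 720 -7
DUP     : 720 -7 -7
DUP     : 720 -7 -7 -7
LT      : 720 -7 0
LOAD 1  : 720 -7 0 713
ROT     : 720 0 713 -7
SWAP    : 720 0 -7 713
NEG     : 720 0 -7 -713

[720, 0, -7, -713]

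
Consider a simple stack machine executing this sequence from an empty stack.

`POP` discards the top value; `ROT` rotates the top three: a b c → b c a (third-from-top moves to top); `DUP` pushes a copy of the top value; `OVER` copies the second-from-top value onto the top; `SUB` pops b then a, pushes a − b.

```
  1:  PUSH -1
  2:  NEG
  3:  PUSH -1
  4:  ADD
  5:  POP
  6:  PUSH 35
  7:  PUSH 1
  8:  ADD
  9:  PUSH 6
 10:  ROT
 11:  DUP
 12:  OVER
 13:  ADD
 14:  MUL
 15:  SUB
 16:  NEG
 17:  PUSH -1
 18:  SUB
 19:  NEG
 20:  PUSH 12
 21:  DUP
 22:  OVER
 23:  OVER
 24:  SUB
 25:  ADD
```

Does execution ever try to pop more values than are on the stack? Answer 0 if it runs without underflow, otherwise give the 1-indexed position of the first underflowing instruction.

10

PUSH -1  -1
NEG      1
PUSH -1  1 -1
ADD      0
POP      (empty)
PUSH 35  35
PUSH 1   35 1
ADD      36
PUSH 6   36 6
ROT  — needs 3 operands, stack has 2 → underflow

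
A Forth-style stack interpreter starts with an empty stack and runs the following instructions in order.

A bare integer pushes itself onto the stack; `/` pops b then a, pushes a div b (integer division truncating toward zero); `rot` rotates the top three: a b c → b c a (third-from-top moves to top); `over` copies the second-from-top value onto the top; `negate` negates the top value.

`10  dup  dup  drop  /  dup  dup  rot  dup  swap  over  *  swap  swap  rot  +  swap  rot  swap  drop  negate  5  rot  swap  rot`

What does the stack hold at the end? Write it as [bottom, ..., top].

[2, 5, -1]

10      10
dup     10 10
dup     10 10 10
drop    10 10
/       1
dup     1 1
dup     1 1 1
rot     1 1 1
dup     1 1 1 1
swap    1 1 1 1
over    1 1 1 1 1
*       1 1 1 1
swap    1 1 1 1
swap    1 1 1 1
rot     1 1 1 1
+       1 1 2
swap    1 2 1
rot     2 1 1
swap    2 1 1
drop    2 1
negate  2 -1
5       2 -1 5
rot     -1 5 2
swap    -1 2 5
rot     2 5 -1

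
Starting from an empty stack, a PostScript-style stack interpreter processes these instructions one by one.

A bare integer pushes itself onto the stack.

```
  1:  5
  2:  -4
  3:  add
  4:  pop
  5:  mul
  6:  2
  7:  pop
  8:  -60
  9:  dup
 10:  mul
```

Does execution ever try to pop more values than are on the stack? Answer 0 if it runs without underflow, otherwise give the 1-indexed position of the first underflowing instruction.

5

5   -> [5]
-4  -> [5, -4]
add -> [1]
pop -> []
mul  — needs 2 operands, stack has 0 → underflow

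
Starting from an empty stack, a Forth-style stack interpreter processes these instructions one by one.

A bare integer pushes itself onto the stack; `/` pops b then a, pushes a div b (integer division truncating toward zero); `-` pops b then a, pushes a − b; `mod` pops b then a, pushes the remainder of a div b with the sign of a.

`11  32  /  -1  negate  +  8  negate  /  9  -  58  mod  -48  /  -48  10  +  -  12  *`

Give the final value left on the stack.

11      11
32      11 32
/       0
-1      0 -1
negate  0 1
+       1
8       1 8
negate  1 -8
/       0
9       0 9
-       -9
58      -9 58
mod     -9
-48     -9 -48
/       0
-48     0 -48
10      0 -48 10
+       0 -38
-       38
12      38 12
*       456

456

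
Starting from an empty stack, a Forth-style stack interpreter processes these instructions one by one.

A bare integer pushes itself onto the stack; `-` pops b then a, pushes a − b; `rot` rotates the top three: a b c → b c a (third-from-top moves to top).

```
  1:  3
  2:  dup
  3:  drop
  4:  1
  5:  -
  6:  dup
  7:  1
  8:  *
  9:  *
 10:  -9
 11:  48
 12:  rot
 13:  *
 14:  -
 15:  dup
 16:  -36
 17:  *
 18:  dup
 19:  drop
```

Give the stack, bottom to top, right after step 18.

3    : [3]
dup  : [3, 3]
drop : [3]
1    : [3, 1]
-    : [2]
dup  : [2, 2]
1    : [2, 2, 1]
*    : [2, 2]
*    : [4]
-9   : [4, -9]
48   : [4, -9, 48]
rot  : [-9, 48, 4]
*    : [-9, 192]
-    : [-201]
dup  : [-201, -201]
-36  : [-201, -201, -36]
*    : [-201, 7236]
dup  : [-201, 7236, 7236]

[-201, 7236, 7236]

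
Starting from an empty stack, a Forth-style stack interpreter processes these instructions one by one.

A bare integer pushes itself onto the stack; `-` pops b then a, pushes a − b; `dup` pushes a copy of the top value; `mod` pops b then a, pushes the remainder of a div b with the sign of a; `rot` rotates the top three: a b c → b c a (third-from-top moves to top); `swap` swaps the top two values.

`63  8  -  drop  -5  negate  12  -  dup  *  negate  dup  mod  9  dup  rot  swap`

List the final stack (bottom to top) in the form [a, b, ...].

[9, 0, 9]

63     -> [63]
8      -> [63, 8]
-      -> [55]
drop   -> []
-5     -> [-5]
negate -> [5]
12     -> [5, 12]
-      -> [-7]
dup    -> [-7, -7]
*      -> [49]
negate -> [-49]
dup    -> [-49, -49]
mod    -> [0]
9      -> [0, 9]
dup    -> [0, 9, 9]
rot    -> [9, 9, 0]
swap   -> [9, 0, 9]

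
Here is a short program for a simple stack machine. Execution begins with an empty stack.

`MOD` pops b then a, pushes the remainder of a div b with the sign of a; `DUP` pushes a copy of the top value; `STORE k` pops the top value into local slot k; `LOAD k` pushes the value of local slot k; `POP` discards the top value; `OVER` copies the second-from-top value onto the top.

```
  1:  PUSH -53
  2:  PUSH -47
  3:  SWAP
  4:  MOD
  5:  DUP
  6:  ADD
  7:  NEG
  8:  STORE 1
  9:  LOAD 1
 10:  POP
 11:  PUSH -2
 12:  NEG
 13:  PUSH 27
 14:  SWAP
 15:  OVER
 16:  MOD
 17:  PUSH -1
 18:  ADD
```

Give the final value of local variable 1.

94

PUSH -53 : [-53]
PUSH -47 : [-53, -47]
SWAP     : [-47, -53]
MOD      : [-47]
DUP      : [-47, -47]
ADD      : [-94]
NEG      : [94]
STORE 1  : []
LOAD 1   : [94]
POP      : []
PUSH -2  : [-2]
NEG      : [2]
PUSH 27  : [2, 27]
SWAP     : [27, 2]
OVER     : [27, 2, 27]
MOD      : [27, 2]
PUSH -1  : [27, 2, -1]
ADD      : [27, 1]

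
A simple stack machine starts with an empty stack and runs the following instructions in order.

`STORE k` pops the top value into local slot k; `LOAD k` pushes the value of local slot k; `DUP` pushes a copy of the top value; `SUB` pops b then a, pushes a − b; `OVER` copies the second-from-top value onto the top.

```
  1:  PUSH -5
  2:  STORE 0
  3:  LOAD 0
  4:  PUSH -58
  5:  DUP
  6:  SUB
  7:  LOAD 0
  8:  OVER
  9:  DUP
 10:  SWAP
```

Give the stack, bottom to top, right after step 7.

[-5, 0, -5]

PUSH -5  → [-5]
STORE 0  → []
LOAD 0   → [-5]
PUSH -58 → [-5, -58]
DUP      → [-5, -58, -58]
SUB      → [-5, 0]
LOAD 0   → [-5, 0, -5]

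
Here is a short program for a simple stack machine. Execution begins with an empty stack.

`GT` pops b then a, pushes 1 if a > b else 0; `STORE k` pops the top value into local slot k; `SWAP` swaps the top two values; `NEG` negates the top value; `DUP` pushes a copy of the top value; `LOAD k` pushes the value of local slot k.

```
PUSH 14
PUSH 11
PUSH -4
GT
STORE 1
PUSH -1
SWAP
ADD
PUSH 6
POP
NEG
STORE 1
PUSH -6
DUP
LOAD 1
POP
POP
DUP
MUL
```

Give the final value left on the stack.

36

PUSH 14 : [14]
PUSH 11 : [14, 11]
PUSH -4 : [14, 11, -4]
GT      : [14, 1]
STORE 1 : [14]
PUSH -1 : [14, -1]
SWAP    : [-1, 14]
ADD     : [13]
PUSH 6  : [13, 6]
POP     : [13]
NEG     : [-13]
STORE 1 : []
PUSH -6 : [-6]
DUP     : [-6, -6]
LOAD 1  : [-6, -6, -13]
POP     : [-6, -6]
POP     : [-6]
DUP     : [-6, -6]
MUL     : [36]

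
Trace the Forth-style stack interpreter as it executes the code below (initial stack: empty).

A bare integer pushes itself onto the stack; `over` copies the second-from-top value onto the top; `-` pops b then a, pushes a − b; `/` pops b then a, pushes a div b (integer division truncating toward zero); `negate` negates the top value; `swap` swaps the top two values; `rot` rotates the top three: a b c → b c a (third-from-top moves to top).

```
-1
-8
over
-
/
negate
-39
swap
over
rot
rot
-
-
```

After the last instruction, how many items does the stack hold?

-1      [-1]
-8      [-1, -8]
over    [-1, -8, -1]
-       [-1, -7]
/       [0]
negate  [0]
-39     [0, -39]
swap    [-39, 0]
over    [-39, 0, -39]
rot     [0, -39, -39]
rot     [-39, -39, 0]
-       [-39, -39]
-       [0]

1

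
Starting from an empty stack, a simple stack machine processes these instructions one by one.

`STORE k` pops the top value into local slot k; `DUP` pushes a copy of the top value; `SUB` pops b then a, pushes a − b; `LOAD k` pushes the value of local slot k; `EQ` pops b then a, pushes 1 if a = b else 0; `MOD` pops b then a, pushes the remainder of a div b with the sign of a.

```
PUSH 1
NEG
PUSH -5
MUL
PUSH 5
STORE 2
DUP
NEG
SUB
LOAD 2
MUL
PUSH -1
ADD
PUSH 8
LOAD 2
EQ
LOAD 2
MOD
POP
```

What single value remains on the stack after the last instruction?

49

PUSH 1  : 1
NEG     : -1
PUSH -5 : -1 -5
MUL     : 5
PUSH 5  : 5 5
STORE 2 : 5
DUP     : 5 5
NEG     : 5 -5
SUB     : 10
LOAD 2  : 10 5
MUL     : 50
PUSH -1 : 50 -1
ADD     : 49
PUSH 8  : 49 8
LOAD 2  : 49 8 5
EQ      : 49 0
LOAD 2  : 49 0 5
MOD     : 49 0
POP     : 49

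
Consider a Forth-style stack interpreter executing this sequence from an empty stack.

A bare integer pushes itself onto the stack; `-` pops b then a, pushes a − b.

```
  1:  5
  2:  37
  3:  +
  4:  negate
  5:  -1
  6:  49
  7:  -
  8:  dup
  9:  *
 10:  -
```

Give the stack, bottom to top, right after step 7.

5      -> [5]
37     -> [5, 37]
+      -> [42]
negate -> [-42]
-1     -> [-42, -1]
49     -> [-42, -1, 49]
-      -> [-42, -50]

[-42, -50]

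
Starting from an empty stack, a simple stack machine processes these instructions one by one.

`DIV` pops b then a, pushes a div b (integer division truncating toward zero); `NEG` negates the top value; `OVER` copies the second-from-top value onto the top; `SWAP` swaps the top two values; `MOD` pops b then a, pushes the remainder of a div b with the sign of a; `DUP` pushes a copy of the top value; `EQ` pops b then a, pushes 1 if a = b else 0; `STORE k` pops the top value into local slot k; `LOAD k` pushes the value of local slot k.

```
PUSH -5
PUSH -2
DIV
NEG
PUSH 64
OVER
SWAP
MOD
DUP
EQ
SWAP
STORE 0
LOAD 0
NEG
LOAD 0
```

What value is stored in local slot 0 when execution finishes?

PUSH -5 -> -5
PUSH -2 -> -5 -2
DIV     -> 2
NEG     -> -2
PUSH 64 -> -2 64
OVER    -> -2 64 -2
SWAP    -> -2 -2 64
MOD     -> -2 -2
DUP     -> -2 -2 -2
EQ      -> -2 1
SWAP    -> 1 -2
STORE 0 -> 1
LOAD 0  -> 1 -2
NEG     -> 1 2
LOAD 0  -> 1 2 -2

-2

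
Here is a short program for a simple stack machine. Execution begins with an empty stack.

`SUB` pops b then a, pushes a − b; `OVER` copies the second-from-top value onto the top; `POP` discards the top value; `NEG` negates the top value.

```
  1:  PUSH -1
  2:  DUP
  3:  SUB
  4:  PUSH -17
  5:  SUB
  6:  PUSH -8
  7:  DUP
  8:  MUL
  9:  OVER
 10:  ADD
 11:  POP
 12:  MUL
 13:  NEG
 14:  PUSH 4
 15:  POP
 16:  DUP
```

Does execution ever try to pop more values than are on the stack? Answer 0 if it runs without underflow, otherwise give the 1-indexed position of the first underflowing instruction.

12

PUSH -1  → [-1]
DUP      → [-1, -1]
SUB      → [0]
PUSH -17 → [0, -17]
SUB      → [17]
PUSH -8  → [17, -8]
DUP      → [17, -8, -8]
MUL      → [17, 64]
OVER     → [17, 64, 17]
ADD      → [17, 81]
POP      → [17]
MUL  — needs 2 operands, stack has 1 → underflow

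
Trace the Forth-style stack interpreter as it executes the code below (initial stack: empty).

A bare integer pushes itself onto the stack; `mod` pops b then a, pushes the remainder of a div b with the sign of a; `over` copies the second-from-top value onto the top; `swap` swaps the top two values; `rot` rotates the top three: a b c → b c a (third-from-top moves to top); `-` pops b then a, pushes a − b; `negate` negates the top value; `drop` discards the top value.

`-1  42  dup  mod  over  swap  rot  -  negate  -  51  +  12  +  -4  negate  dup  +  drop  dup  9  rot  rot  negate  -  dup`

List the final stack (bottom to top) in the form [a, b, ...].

[9, 126, 126]

-1     → -1
42     → -1 42
dup    → -1 42 42
mod    → -1 0
over   → -1 0 -1
swap   → -1 -1 0
rot    → -1 0 -1
-      → -1 1
negate → -1 -1
-      → 0
51     → 0 51
+      → 51
12     → 51 12
+      → 63
-4     → 63 -4
negate → 63 4
dup    → 63 4 4
+      → 63 8
drop   → 63
dup    → 63 63
9      → 63 63 9
rot    → 63 9 63
rot    → 9 63 63
negate → 9 63 -63
-      → 9 126
dup    → 9 126 126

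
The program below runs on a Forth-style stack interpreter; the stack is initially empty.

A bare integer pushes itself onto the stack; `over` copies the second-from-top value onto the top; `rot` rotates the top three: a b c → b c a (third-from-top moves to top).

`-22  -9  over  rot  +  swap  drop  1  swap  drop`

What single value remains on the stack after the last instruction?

-22   [-22]
-9    [-22, -9]
over  [-22, -9, -22]
rot   [-9, -22, -22]
+     [-9, -44]
swap  [-44, -9]
drop  [-44]
1     [-44, 1]
swap  [1, -44]
drop  [1]

1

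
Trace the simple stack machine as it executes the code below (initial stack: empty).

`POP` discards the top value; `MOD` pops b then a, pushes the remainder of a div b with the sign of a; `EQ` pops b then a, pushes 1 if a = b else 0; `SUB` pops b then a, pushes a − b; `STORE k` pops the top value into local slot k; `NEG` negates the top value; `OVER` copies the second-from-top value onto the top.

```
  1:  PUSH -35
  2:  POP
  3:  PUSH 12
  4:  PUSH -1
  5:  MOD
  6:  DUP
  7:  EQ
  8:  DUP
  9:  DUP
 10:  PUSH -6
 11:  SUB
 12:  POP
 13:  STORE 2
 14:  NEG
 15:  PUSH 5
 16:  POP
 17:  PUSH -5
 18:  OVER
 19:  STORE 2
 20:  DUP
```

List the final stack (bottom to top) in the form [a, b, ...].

PUSH -35  [-35]
POP       []
PUSH 12   [12]
PUSH -1   [12, -1]
MOD       [0]
DUP       [0, 0]
EQ        [1]
DUP       [1, 1]
DUP       [1, 1, 1]
PUSH -6   [1, 1, 1, -6]
SUB       [1, 1, 7]
POP       [1, 1]
STORE 2   [1]
NEG       [-1]
PUSH 5    [-1, 5]
POP       [-1]
PUSH -5   [-1, -5]
OVER      [-1, -5, -1]
STORE 2   [-1, -5]
DUP       [-1, -5, -5]

[-1, -5, -5]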